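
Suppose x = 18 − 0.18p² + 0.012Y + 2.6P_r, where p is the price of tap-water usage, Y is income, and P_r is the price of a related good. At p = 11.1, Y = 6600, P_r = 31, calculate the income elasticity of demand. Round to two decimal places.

First evaluate x: 18 − 0.18(11.1)² + 0.012(6600) + 2.6(31) = 18 − 22.1778 + 79.2 + 80.6 = 155.6222.
∂x/∂Y = +0.012, so E_I = 0.012·(6600/155.6222) ≈ 0.51.
E_I ∈ (0,1): normal good (necessity).

0.51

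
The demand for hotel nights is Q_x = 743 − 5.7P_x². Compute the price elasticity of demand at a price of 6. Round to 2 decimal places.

At P_x = 6, Q_x = 537.8.
dQ_x/dP_x = −2·5.7·P_x = −68.4.
Point elasticity E = (dQ_x/dP_x)·(P_x/Q_x) = -68.4 × 6/537.8 ≈ -0.76.
|E| < 1, so demand is inelastic at this price.

-0.76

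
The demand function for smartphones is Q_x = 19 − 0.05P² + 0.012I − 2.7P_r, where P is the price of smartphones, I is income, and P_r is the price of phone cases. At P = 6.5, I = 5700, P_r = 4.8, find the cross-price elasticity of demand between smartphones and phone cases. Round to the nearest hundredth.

-0.18

Substituting, Q_x = 19 − 0.05(6.5)² + 0.012(5700) − 2.7(4.8) = 19 − 2.1125 + 68.4 − 12.96 = 72.3275.
∂Q_x/∂P_r = −2.7, so E_xy = -2.7·(4.8/72.3275) ≈ -0.18.
E_xy < 0: the goods are complements.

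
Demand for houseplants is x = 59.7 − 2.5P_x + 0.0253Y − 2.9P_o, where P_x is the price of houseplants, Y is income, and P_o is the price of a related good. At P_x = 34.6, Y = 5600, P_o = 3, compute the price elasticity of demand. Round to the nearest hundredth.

-0.81

Evaluating quantity at (P_x, Y, P_o) gives x = 59.7 − 2.5(34.6) + 0.0253(5600) − 2.9(3) = 59.7 − 86.5 + 141.68 − 8.7 = 106.18.
∂x/∂P_x = −2.5, so E_p = (−2.5)·(34.6/106.18) ≈ -0.81.
|E_p| < 1: demand is inelastic.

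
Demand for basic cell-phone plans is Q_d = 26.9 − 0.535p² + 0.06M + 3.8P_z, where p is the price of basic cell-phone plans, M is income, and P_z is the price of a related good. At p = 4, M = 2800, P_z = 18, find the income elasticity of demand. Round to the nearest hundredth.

0.66

At the given point, Q_d = 26.9 − 0.535(4)² + 0.06(2800) + 3.8(18) = 26.9 − 8.56 + 168 + 68.4 = 254.74.
∂Q_d/∂M = +0.06, so E_I = 0.06·(2800/254.74) ≈ 0.66.
E_I ∈ (0,1): normal good (necessity).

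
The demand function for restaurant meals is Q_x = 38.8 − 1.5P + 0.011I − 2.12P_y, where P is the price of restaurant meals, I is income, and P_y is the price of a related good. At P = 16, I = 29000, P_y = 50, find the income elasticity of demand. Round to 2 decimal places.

Evaluating quantity at (P, I, P_y) gives Q_x = 38.8 − 1.5(16) + 0.011(29000) − 2.12(50) = 38.8 − 24 + 319 − 106 = 227.8.
∂Q_x/∂I = +0.011, so E_I = 0.011·(29000/227.8) ≈ 1.40.
E_I > 1: normal good (luxury).

1.40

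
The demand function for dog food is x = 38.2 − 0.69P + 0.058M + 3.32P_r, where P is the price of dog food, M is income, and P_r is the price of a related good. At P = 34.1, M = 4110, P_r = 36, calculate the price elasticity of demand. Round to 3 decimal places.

-0.063

First evaluate x: 38.2 − 0.69(34.1) + 0.058(4110) + 3.32(36) = 38.2 − 23.529 + 238.38 + 119.52 = 372.571.
∂x/∂P = −0.69, so E_p = (−0.69)·(34.1/372.571) ≈ -0.063.
|E_p| < 1: demand is inelastic.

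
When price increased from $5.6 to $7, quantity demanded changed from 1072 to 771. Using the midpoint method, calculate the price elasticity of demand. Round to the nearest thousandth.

-1.470

%Δq = (771 − 1072)/[(1072 + 771)/2] = -301/921.5 ≈ -0.3266.
%ΔP = (7 − 5.6)/[(5.6 + 7)/2] = 1.4/6.3 ≈ 0.2222.
Arc elasticity E = %Δq/%ΔP ≈ -0.3266/0.2222 ≈ -1.470.
|E| > 1: demand is elastic over this range.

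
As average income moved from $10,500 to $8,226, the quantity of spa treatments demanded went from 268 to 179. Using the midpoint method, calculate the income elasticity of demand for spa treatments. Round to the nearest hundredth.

1.64

%ΔQ = (179 − 268)/[(268+179)/2] = -89/223.5 ≈ -0.3982.
%ΔI = (8,226 − 10,500)/[(10,500+8,226)/2] = -2274/9363 ≈ -0.2429.
E_I = %ΔQ/%ΔI ≈ 1.64.
E_I > 1: normal good (luxury).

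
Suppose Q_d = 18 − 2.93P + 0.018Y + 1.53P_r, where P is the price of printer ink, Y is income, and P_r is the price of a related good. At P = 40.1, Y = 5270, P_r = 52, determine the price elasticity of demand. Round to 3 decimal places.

-1.568

At the given point, Q_d = 18 − 2.93(40.1) + 0.018(5270) + 1.53(52) = 18 − 117.493 + 94.86 + 79.56 = 74.927.
∂Q_d/∂P = −2.93, so E_p = (−2.93)·(40.1/74.927) ≈ -1.568.
|E_p| > 1: demand is elastic.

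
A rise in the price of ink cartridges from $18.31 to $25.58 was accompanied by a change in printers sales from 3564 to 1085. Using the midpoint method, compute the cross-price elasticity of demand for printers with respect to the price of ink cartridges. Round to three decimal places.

%ΔQ_x = (1085 − 3564)/[(3564+1085)/2] = -2479/2324.5 ≈ -1.0665.
%ΔP_y = (25.58 − 18.31)/[(18.31+25.58)/2] ≈ 0.3313.
E_xy = -1.0665/0.3313 ≈ -3.219.
E_xy < 0, so printers and ink cartridges are complements.

-3.219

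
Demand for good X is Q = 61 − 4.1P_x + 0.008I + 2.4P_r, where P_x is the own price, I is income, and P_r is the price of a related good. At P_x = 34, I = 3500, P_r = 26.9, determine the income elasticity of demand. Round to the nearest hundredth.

Substituting, Q = 61 − 4.1(34) + 0.008(3500) + 2.4(26.9) = 61 − 139.4 + 28 + 64.56 = 14.16.
∂Q/∂I = +0.008, so E_I = 0.008·(3500/14.16) ≈ 1.98.
E_I > 1: normal good (luxury).

1.98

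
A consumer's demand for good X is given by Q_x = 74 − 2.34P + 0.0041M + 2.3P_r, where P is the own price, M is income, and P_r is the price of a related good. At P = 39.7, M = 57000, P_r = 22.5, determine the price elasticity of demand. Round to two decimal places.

-0.35

Substituting, Q_x = 74 − 2.34(39.7) + 0.0041(57000) + 2.3(22.5) = 74 − 92.898 + 233.7 + 51.75 = 266.552.
∂Q_x/∂P = −2.34, so E_p = (−2.34)·(39.7/266.552) ≈ -0.35.
|E_p| < 1: demand is inelastic.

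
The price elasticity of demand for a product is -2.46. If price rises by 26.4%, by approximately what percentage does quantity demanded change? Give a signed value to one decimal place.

-64.9

%ΔQ ≈ E × %ΔP = (-2.46) × (26.4%) ≈ -64.9%.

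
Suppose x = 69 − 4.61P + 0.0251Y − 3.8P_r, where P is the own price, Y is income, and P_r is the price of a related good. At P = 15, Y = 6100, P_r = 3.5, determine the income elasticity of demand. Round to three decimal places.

First evaluate x: 69 − 4.61(15) + 0.0251(6100) − 3.8(3.5) = 69 − 69.15 + 153.11 − 13.3 = 139.66.
∂x/∂Y = +0.0251, so E_I = 0.0251·(6100/139.66) ≈ 1.096.
E_I > 1: normal good (luxury).

1.096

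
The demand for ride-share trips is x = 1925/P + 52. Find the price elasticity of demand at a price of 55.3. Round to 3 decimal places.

-0.401

At P = 55.3, x = 86.8101.
dx/dP = −1925/P² = −0.6295.
Point elasticity E = (dx/dP)·(P/x) = -0.6295 × 55.3/86.8101 ≈ -0.401.
|E| < 1, so demand is inelastic at this price.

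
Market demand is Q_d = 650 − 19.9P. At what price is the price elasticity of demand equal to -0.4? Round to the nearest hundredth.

9.33

Set −bP/(a − bP) = −0.4 ⇒ bP = 0.4(a − bP) ⇒ bP(1+0.4) = 0.4·a.
P = 0.4·650/(19.9·1.4) ≈ 9.33.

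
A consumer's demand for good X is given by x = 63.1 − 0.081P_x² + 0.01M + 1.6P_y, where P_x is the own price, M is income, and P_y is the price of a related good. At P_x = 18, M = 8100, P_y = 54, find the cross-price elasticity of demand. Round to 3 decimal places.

0.423

Substituting, x = 63.1 − 0.081(18)² + 0.01(8100) + 1.6(54) = 63.1 − 26.244 + 81 + 86.4 = 204.256.
∂x/∂P_y = +1.6, so E_xy = 1.6·(54/204.256) ≈ 0.423.
E_xy > 0: the goods are substitutes.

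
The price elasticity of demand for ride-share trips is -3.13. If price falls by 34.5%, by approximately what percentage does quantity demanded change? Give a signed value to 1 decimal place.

%ΔQ ≈ E × %ΔP = (-3.13) × (-34.5%) ≈ 108.0%.

108.0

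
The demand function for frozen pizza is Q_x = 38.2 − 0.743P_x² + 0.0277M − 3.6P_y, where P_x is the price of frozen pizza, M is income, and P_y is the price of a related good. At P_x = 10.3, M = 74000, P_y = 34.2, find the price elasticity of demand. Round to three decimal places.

-0.084

First evaluate Q_x: 38.2 − 0.743(10.3)² + 0.0277(74000) − 3.6(34.2) = 38.2 − 78.8249 + 2049.8 − 123.12 = 1886.0551.
∂Q_x/∂P_x = −2·0.743·P_x = -15.3058, so E_p = -15.3058·(10.3/1886.0551) ≈ -0.084.
|E_p| < 1: demand is inelastic.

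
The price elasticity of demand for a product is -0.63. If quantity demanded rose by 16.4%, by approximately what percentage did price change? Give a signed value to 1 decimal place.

-26.0

%ΔQ ≈ E × %ΔP ⇒ %ΔP = %ΔQ / E = (16.4%)/(-0.63) ≈ -26.0%.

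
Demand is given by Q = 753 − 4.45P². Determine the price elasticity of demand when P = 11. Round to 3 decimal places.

At P = 11, Q = 214.55.
dQ/dP = −2·4.45·P = −97.9.
Point elasticity E = (dQ/dP)·(P/Q) = -97.9 × 11/214.55 ≈ -5.019.
|E| > 1, so demand is elastic at this price.

-5.019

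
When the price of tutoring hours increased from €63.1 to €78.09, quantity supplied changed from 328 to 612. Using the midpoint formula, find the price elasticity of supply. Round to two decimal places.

2.85

%ΔQ = (612 − 328)/[(328 + 612)/2] = 284/470 ≈ 0.6043.
%ΔP = (78.09 − 63.1)/[(63.1 + 78.09)/2] = 14.99/70.595 ≈ 0.2123.
Arc elasticity E = %ΔQ/%ΔP ≈ 0.6043/0.2123 ≈ 2.85.
|E| > 1: supply is elastic over this range.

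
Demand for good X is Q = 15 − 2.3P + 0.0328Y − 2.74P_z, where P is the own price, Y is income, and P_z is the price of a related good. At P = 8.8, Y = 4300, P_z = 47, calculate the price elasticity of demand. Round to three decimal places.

-2.883

At the given point, Q = 15 − 2.3(8.8) + 0.0328(4300) − 2.74(47) = 15 − 20.24 + 141.04 − 128.78 = 7.02.
∂Q/∂P = −2.3, so E_p = (−2.3)·(8.8/7.02) ≈ -2.883.
|E_p| > 1: demand is elastic.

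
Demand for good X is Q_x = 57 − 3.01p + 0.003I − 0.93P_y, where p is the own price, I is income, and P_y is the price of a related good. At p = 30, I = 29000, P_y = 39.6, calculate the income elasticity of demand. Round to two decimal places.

Substituting, Q_x = 57 − 3.01(30) + 0.003(29000) − 0.93(39.6) = 57 − 90.3 + 87 − 36.828 = 16.872.
∂Q_x/∂I = +0.003, so E_I = 0.003·(29000/16.872) ≈ 5.16.
E_I > 1: normal good (luxury).

5.16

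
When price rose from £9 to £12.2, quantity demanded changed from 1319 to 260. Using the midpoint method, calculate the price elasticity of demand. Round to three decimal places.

%Δq = (260 − 1319)/[(1319 + 260)/2] = -1059/789.5 ≈ -1.3414.
%ΔP = (12.2 − 9)/[(9 + 12.2)/2] = 3.2/10.6 ≈ 0.3019.
Arc elasticity E = %Δq/%ΔP ≈ -1.3414/0.3019 ≈ -4.443.
|E| > 1: demand is elastic over this range.

-4.443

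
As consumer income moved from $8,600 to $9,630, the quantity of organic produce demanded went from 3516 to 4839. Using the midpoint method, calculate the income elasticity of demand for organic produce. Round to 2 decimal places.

2.80

%ΔQ = (4839 − 3516)/[(3516+4839)/2] = 1323/4177.5 ≈ 0.3167.
%ΔI = (9,630 − 8,600)/[(8,600+9,630)/2] = 1030/9115 ≈ 0.1130.
E_I = %ΔQ/%ΔI ≈ 2.80.
E_I > 1: normal good (luxury).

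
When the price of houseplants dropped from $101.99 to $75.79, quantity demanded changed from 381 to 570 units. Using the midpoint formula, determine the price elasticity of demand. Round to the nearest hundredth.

%ΔQ = (570 − 381)/[(381 + 570)/2] = 189/475.5 ≈ 0.3975.
%Δp = (75.79 − 101.99)/[(101.99 + 75.79)/2] = -26.2/88.89 ≈ -0.2947.
Arc elasticity E = %ΔQ/%Δp ≈ 0.3975/-0.2947 ≈ -1.35.
|E| > 1: demand is elastic over this range.

-1.35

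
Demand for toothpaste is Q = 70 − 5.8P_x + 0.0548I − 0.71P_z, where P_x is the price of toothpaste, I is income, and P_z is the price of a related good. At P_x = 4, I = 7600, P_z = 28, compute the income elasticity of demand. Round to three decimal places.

Evaluating quantity at (P_x, I, P_z) gives Q = 70 − 5.8(4) + 0.0548(7600) − 0.71(28) = 70 − 23.2 + 416.48 − 19.88 = 443.4.
∂Q/∂I = +0.0548, so E_I = 0.0548·(7600/443.4) ≈ 0.939.
E_I ∈ (0,1): normal good (necessity).

0.939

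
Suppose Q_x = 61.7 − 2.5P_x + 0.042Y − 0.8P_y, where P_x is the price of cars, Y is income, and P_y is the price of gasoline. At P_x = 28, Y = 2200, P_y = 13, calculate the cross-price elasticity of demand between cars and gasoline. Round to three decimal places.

Substituting, Q_x = 61.7 − 2.5(28) + 0.042(2200) − 0.8(13) = 61.7 − 70 + 92.4 − 10.4 = 73.7.
∂Q_x/∂P_y = −0.8, so E_xy = -0.8·(13/73.7) ≈ -0.141.
E_xy < 0: the goods are complements.

-0.141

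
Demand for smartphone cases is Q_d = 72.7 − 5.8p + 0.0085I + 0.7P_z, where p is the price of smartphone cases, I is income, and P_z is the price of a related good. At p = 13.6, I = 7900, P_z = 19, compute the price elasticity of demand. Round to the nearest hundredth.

Q_d = 72.7 − 5.8(13.6) + 0.0085(7900) + 0.7(19) = 72.7 − 78.88 + 67.15 + 13.3 = 74.27.
∂Q_d/∂p = −5.8, so E_p = (−5.8)·(13.6/74.27) ≈ -1.06.
|E_p| > 1: demand is elastic.

-1.06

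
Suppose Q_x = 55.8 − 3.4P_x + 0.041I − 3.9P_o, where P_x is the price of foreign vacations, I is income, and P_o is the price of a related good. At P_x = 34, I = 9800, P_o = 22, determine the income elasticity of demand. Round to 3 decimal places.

Q_x = 55.8 − 3.4(34) + 0.041(9800) − 3.9(22) = 55.8 − 115.6 + 401.8 − 85.8 = 256.2.
∂Q_x/∂I = +0.041, so E_I = 0.041·(9800/256.2) ≈ 1.568.
E_I > 1: normal good (luxury).

1.568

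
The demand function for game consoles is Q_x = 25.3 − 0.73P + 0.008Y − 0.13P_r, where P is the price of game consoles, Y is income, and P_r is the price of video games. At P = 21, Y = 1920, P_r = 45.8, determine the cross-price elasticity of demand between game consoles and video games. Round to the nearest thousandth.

Q_x = 25.3 − 0.73(21) + 0.008(1920) − 0.13(45.8) = 25.3 − 15.33 + 15.36 − 5.954 = 19.376.
∂Q_x/∂P_r = −0.13, so E_xy = -0.13·(45.8/19.376) ≈ -0.307.
E_xy < 0: the goods are complements.

-0.307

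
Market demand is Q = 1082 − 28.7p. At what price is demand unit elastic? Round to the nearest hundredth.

18.85

For linear demand Q = a − bp, E = −bp/(a − bp). |E| = 1 ⇒ bp = a − bp ⇒ p = a/(2b).
p = 1082/(2·28.7) ≈ 18.85.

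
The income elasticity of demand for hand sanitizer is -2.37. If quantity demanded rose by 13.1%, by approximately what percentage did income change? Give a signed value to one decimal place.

-5.5

%ΔQ ≈ E × %ΔI ⇒ %ΔI = %ΔQ / E = (13.1%)/(-2.37) ≈ -5.5%.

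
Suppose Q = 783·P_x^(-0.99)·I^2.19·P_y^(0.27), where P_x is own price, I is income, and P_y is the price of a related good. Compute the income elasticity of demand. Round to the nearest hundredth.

For a Cobb–Douglas (constant-elasticity) form Q = A·I^α·…, the elasticity with respect to I equals the exponent α at every point.
Here the exponent on I is 2.19, so the income elasticity of demand is 2.19.

2.19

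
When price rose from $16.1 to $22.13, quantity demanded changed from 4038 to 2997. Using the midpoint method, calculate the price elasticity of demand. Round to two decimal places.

-0.94

%Δq = (2997 − 4038)/[(4038 + 2997)/2] = -1041/3517.5 ≈ -0.2959.
%Δp = (22.13 − 16.1)/[(16.1 + 22.13)/2] = 6.03/19.115 ≈ 0.3155.
Arc elasticity E = %Δq/%Δp ≈ -0.2959/0.3155 ≈ -0.94.
|E| < 1: demand is inelastic over this range.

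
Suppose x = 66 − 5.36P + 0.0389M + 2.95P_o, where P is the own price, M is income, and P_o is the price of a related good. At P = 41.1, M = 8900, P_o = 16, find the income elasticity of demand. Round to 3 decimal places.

Substituting, x = 66 − 5.36(41.1) + 0.0389(8900) + 2.95(16) = 66 − 220.296 + 346.21 + 47.2 = 239.114.
∂x/∂M = +0.0389, so E_I = 0.0389·(8900/239.114) ≈ 1.448.
E_I > 1: normal good (luxury).

1.448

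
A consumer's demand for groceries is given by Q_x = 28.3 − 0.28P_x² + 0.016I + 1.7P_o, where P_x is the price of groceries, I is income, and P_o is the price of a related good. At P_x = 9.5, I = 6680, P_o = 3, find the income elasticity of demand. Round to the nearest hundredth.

Q_x = 28.3 − 0.28(9.5)² + 0.016(6680) + 1.7(3) = 28.3 − 25.27 + 106.88 + 5.1 = 115.01.
∂Q_x/∂I = +0.016, so E_I = 0.016·(6680/115.01) ≈ 0.93.
E_I ∈ (0,1): normal good (necessity).

0.93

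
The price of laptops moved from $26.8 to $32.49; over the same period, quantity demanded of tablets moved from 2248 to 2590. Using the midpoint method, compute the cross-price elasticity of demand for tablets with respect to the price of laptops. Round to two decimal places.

0.74

%ΔQ_x = (2590 − 2248)/[(2248+2590)/2] = 342/2419 ≈ 0.1414.
%ΔP_y = (32.49 − 26.8)/[(26.8+32.49)/2] ≈ 0.1919.
E_xy = 0.1414/0.1919 ≈ 0.74.
E_xy > 0, so tablets and laptops are substitutes.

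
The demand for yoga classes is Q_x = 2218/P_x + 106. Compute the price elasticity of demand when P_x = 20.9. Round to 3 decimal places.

-0.500

At P_x = 20.9, Q_x = 212.1244.
dQ_x/dP_x = −2218/P_x² = −5.0777.
Point elasticity E = (dQ_x/dP_x)·(P_x/Q_x) = -5.0777 × 20.9/212.1244 ≈ -0.500.
|E| < 1, so demand is inelastic at this price.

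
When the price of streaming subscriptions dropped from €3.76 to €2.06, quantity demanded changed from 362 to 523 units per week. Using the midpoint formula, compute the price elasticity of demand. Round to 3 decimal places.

%Δq = (523 − 362)/[(362 + 523)/2] = 161/442.5 ≈ 0.3638.
%Δp = (2.06 − 3.76)/[(3.76 + 2.06)/2] = -1.7/2.91 ≈ -0.5842.
Arc elasticity E = %Δq/%Δp ≈ 0.3638/-0.5842 ≈ -0.623.
|E| < 1: demand is inelastic over this range.

-0.623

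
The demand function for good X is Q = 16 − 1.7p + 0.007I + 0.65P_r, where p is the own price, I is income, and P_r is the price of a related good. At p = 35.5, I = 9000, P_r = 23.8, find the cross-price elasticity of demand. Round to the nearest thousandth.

Substituting, Q = 16 − 1.7(35.5) + 0.007(9000) + 0.65(23.8) = 16 − 60.35 + 63 + 15.47 = 34.12.
∂Q/∂P_r = +0.65, so E_xy = 0.65·(23.8/34.12) ≈ 0.453.
E_xy > 0: the goods are substitutes.

0.453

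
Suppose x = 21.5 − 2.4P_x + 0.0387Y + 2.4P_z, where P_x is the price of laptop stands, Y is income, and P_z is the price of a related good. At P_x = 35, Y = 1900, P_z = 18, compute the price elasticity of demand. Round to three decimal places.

-1.549

At the given point, x = 21.5 − 2.4(35) + 0.0387(1900) + 2.4(18) = 21.5 − 84 + 73.53 + 43.2 = 54.23.
∂x/∂P_x = −2.4, so E_p = (−2.4)·(35/54.23) ≈ -1.549.
|E_p| > 1: demand is elastic.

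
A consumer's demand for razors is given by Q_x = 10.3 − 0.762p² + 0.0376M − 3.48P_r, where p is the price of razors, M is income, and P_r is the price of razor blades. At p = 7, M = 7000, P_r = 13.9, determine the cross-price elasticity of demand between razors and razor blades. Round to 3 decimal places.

-0.258

Substituting, Q_x = 10.3 − 0.762(7)² + 0.0376(7000) − 3.48(13.9) = 10.3 − 37.338 + 263.2 − 48.372 = 187.79.
∂Q_x/∂P_r = −3.48, so E_xy = -3.48·(13.9/187.79) ≈ -0.258.
E_xy < 0: the goods are complements.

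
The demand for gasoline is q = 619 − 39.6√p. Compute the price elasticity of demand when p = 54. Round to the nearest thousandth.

At p = 54, q = 328.0006.
dq/dp = −39.6/(2√p) = −39.6/(2·7.3485).
Point elasticity E = (dq/dp)·(p/q) = -2.6944 × 54/328.0006 ≈ -0.444.
|E| < 1, so demand is inelastic at this price.

-0.444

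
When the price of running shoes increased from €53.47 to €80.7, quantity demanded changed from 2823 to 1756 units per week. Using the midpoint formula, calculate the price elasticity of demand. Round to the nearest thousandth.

-1.148

%Δq = (1756 − 2823)/[(2823 + 1756)/2] = -1067/2289.5 ≈ -0.4660.
%Δp = (80.7 − 53.47)/[(53.47 + 80.7)/2] = 27.23/67.085 ≈ 0.4059.
Arc elasticity E = %Δq/%Δp ≈ -0.4660/0.4059 ≈ -1.148.
|E| > 1: demand is elastic over this range.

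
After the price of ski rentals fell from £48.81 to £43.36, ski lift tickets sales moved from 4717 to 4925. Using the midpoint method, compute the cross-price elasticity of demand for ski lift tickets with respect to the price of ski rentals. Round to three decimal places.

-0.365

%ΔQ_x = (4925 − 4717)/[(4717+4925)/2] = 208/4821 ≈ 0.0431.
%ΔP_y = (43.36 − 48.81)/[(48.81+43.36)/2] ≈ -0.1183.
E_xy = 0.0431/-0.1183 ≈ -0.365.
E_xy < 0, so ski lift tickets and ski rentals are complements.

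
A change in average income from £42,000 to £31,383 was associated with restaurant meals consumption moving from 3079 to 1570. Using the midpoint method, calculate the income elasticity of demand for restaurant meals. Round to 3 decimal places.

2.243

%ΔQ = (1570 − 3079)/[(3079+1570)/2] = -1509/2324.5 ≈ -0.6492.
%ΔY = (31,383 − 42,000)/[(42,000+31,383)/2] = -10617/36691.5 ≈ -0.2894.
E_I = %ΔQ/%ΔY ≈ 2.243.
E_I > 1: normal good (luxury).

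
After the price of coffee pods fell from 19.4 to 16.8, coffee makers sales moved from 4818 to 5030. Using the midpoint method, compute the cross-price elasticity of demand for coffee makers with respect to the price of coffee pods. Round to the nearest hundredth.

%ΔQ_x = (5030 − 4818)/[(4818+5030)/2] = 212/4924 ≈ 0.0431.
%ΔP_y = (16.8 − 19.4)/[(19.4+16.8)/2] ≈ -0.1436.
E_xy = 0.0431/-0.1436 ≈ -0.30.
E_xy < 0, so coffee makers and coffee pods are complements.

-0.30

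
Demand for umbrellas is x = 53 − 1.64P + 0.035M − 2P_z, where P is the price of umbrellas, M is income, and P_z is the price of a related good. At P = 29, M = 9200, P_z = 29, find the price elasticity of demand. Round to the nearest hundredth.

Evaluating quantity at (P, M, P_z) gives x = 53 − 1.64(29) + 0.035(9200) − 2(29) = 53 − 47.56 + 322 − 58 = 269.44.
∂x/∂P = −1.64, so E_p = (−1.64)·(29/269.44) ≈ -0.18.
|E_p| < 1: demand is inelastic.

-0.18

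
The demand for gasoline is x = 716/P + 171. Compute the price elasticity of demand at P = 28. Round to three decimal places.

At P = 28, x = 196.5714.
dx/dP = −716/P² = −0.9133.
Point elasticity E = (dx/dP)·(P/x) = -0.9133 × 28/196.5714 ≈ -0.130.
|E| < 1, so demand is inelastic at this price.

-0.130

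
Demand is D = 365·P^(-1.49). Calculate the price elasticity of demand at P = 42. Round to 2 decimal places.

-1.49

For a Cobb–Douglas (constant-elasticity) form D = A·P^α·…, the elasticity with respect to P equals the exponent α at every point.
Here the exponent on P is -1.49, so the price elasticity of demand is -1.49.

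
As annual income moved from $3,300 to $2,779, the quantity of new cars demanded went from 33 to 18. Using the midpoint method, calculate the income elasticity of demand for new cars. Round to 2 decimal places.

3.43

%ΔQ = (18 − 33)/[(33+18)/2] = -15/25.5 ≈ -0.5882.
%ΔY = (2,779 − 3,300)/[(3,300+2,779)/2] = -521/3039.5 ≈ -0.1714.
E_I = %ΔQ/%ΔY ≈ 3.43.
E_I > 1: normal good (luxury).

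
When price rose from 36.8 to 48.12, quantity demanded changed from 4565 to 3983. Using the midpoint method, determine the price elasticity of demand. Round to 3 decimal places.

-0.511

%ΔQ = (3983 − 4565)/[(4565 + 3983)/2] = -582/4274 ≈ -0.1362.
%Δp = (48.12 − 36.8)/[(36.8 + 48.12)/2] = 11.32/42.46 ≈ 0.2666.
Arc elasticity E = %ΔQ/%Δp ≈ -0.1362/0.2666 ≈ -0.511.
|E| < 1: demand is inelastic over this range.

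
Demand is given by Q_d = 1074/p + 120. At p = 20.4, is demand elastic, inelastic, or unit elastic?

inelastic

At p = 20.4, Q_d = 172.6471.
dQ_d/dp = −1074/p² = −2.5807.
Point elasticity E = (dQ_d/dp)·(p/Q_d) = -2.5807 × 20.4/172.6471 ≈ -0.305.
|E| ≈ 0.305 < 1, so demand is inelastic.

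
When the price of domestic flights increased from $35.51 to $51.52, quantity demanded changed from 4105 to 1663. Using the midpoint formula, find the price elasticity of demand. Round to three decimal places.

%Δq = (1663 − 4105)/[(4105 + 1663)/2] = -2442/2884 ≈ -0.8467.
%ΔP = (51.52 − 35.51)/[(35.51 + 51.52)/2] = 16.01/43.515 ≈ 0.3679.
Arc elasticity E = %Δq/%ΔP ≈ -0.8467/0.3679 ≈ -2.301.
|E| > 1: demand is elastic over this range.

-2.301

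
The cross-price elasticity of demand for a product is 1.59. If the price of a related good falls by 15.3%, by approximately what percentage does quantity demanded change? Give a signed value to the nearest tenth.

%ΔQ ≈ E × %ΔP_y = (1.59) × (-15.3%) ≈ -24.3%.

-24.3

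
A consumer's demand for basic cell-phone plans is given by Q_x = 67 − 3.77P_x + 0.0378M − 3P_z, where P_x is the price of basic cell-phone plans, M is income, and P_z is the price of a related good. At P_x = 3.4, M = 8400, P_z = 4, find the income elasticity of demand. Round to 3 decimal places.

Substituting, Q_x = 67 − 3.77(3.4) + 0.0378(8400) − 3(4) = 67 − 12.818 + 317.52 − 12 = 359.702.
∂Q_x/∂M = +0.0378, so E_I = 0.0378·(8400/359.702) ≈ 0.883.
E_I ∈ (0,1): normal good (necessity).

0.883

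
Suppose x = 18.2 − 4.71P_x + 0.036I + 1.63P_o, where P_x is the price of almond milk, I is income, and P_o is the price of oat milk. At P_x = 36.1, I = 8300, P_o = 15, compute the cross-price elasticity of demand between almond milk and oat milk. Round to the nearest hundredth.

At the given point, x = 18.2 − 4.71(36.1) + 0.036(8300) + 1.63(15) = 18.2 − 170.031 + 298.8 + 24.45 = 171.419.
∂x/∂P_o = +1.63, so E_xy = 1.63·(15/171.419) ≈ 0.14.
E_xy > 0: the goods are substitutes.

0.14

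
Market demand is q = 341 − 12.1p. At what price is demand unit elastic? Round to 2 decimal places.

For linear demand q = a − bp, E = −bp/(a − bp). |E| = 1 ⇒ bp = a − bp ⇒ p = a/(2b).
p = 341/(2·12.1) ≈ 14.09.

14.09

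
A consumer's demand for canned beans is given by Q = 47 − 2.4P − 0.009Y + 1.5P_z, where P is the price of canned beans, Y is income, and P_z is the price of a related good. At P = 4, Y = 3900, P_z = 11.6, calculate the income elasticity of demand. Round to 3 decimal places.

First evaluate Q: 47 − 2.4(4) − 0.009(3900) + 1.5(11.6) = 47 − 9.6 − 35.1 + 17.4 = 19.7.
∂Q/∂Y = −0.009, so E_I = -0.009·(3900/19.7) ≈ -1.782.
E_I < 0: inferior good.

-1.782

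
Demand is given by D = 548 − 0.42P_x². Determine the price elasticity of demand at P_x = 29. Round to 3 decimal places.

At P_x = 29, D = 194.78.
dD/dP_x = −2·0.42·P_x = −24.36.
Point elasticity E = (dD/dP_x)·(P_x/D) = -24.36 × 29/194.78 ≈ -3.627.
|E| > 1, so demand is elastic at this price.

-3.627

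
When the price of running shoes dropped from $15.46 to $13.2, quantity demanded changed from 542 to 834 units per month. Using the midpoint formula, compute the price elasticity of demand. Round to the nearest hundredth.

%ΔQ = (834 − 542)/[(542 + 834)/2] = 292/688 ≈ 0.4244.
%Δp = (13.2 − 15.46)/[(15.46 + 13.2)/2] = -2.26/14.33 ≈ -0.1577.
Arc elasticity E = %ΔQ/%Δp ≈ 0.4244/-0.1577 ≈ -2.69.
|E| > 1: demand is elastic over this range.

-2.69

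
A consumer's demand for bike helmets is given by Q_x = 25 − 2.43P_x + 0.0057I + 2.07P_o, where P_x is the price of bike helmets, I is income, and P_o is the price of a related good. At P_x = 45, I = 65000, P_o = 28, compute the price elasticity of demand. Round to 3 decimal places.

First evaluate Q_x: 25 − 2.43(45) + 0.0057(65000) + 2.07(28) = 25 − 109.35 + 370.5 + 57.96 = 344.11.
∂Q_x/∂P_x = −2.43, so E_p = (−2.43)·(45/344.11) ≈ -0.318.
|E_p| < 1: demand is inelastic.

-0.318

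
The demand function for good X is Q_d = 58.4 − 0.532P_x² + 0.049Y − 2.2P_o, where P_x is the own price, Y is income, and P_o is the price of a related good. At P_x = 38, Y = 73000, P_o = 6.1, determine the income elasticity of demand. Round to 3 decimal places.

1.253

Evaluating quantity at (P_x, Y, P_o) gives Q_d = 58.4 − 0.532(38)² + 0.049(73000) − 2.2(6.1) = 58.4 − 768.208 + 3577 − 13.42 = 2853.772.
∂Q_d/∂Y = +0.049, so E_I = 0.049·(73000/2853.772) ≈ 1.253.
E_I > 1: normal good (luxury).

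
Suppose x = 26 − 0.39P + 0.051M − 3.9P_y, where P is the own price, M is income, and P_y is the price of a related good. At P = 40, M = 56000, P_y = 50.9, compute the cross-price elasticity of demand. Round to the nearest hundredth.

-0.07

First evaluate x: 26 − 0.39(40) + 0.051(56000) − 3.9(50.9) = 26 − 15.6 + 2856 − 198.51 = 2667.89.
∂x/∂P_y = −3.9, so E_xy = -3.9·(50.9/2667.89) ≈ -0.07.
E_xy < 0: the goods are complements.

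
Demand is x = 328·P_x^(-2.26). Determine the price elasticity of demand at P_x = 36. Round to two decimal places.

For a Cobb–Douglas (constant-elasticity) form x = A·P_x^α·…, the elasticity with respect to P_x equals the exponent α at every point.
Here the exponent on P_x is -2.26, so the price elasticity of demand is -2.26.

-2.26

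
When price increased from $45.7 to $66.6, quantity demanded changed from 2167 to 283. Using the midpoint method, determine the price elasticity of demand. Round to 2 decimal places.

%Δq = (283 − 2167)/[(2167 + 283)/2] = -1884/1225 ≈ -1.5380.
%ΔP = (66.6 − 45.7)/[(45.7 + 66.6)/2] = 20.9/56.15 ≈ 0.3722.
Arc elasticity E = %Δq/%ΔP ≈ -1.5380/0.3722 ≈ -4.13.
|E| > 1: demand is elastic over this range.

-4.13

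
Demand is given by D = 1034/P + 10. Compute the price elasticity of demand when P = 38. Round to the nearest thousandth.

At P = 38, D = 37.2105.
dD/dP = −1034/P² = −0.7161.
Point elasticity E = (dD/dP)·(P/D) = -0.7161 × 38/37.2105 ≈ -0.731.
|E| < 1, so demand is inelastic at this price.

-0.731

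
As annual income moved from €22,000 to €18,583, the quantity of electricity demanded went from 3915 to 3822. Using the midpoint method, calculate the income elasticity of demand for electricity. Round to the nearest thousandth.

0.143

%ΔQ = (3822 − 3915)/[(3915+3822)/2] = -93/3868.5 ≈ -0.0240.
%ΔM = (18,583 − 22,000)/[(22,000+18,583)/2] = -3417/20291.5 ≈ -0.1684.
E_I = %ΔQ/%ΔM ≈ 0.143.
E_I ∈ (0,1): normal good (necessity).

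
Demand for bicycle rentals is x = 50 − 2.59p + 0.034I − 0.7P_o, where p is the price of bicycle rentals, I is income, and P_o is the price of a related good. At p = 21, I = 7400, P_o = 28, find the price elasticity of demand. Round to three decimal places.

At the given point, x = 50 − 2.59(21) + 0.034(7400) − 0.7(28) = 50 − 54.39 + 251.6 − 19.6 = 227.61.
∂x/∂p = −2.59, so E_p = (−2.59)·(21/227.61) ≈ -0.239.
|E_p| < 1: demand is inelastic.

-0.239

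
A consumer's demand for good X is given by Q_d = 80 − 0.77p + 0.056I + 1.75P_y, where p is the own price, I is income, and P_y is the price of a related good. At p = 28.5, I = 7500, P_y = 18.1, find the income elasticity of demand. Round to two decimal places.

0.82

At the given point, Q_d = 80 − 0.77(28.5) + 0.056(7500) + 1.75(18.1) = 80 − 21.945 + 420 + 31.675 = 509.73.
∂Q_d/∂I = +0.056, so E_I = 0.056·(7500/509.73) ≈ 0.82.
E_I ∈ (0,1): normal good (necessity).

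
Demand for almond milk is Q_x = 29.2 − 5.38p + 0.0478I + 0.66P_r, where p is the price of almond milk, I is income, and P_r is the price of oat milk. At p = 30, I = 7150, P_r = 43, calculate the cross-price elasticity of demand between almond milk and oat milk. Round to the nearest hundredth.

0.12

First evaluate Q_x: 29.2 − 5.38(30) + 0.0478(7150) + 0.66(43) = 29.2 − 161.4 + 341.77 + 28.38 = 237.95.
∂Q_x/∂P_r = +0.66, so E_xy = 0.66·(43/237.95) ≈ 0.12.
E_xy > 0: the goods are substitutes.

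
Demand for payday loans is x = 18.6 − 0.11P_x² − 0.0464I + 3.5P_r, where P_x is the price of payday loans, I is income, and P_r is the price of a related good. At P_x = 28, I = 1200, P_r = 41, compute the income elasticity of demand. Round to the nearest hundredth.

-2.76

x = 18.6 − 0.11(28)² − 0.0464(1200) + 3.5(41) = 18.6 − 86.24 − 55.68 + 143.5 = 20.18.
∂x/∂I = −0.0464, so E_I = -0.0464·(1200/20.18) ≈ -2.76.
E_I < 0: inferior good.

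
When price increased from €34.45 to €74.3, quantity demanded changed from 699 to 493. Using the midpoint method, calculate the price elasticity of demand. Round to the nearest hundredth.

-0.47

%Δq = (493 − 699)/[(699 + 493)/2] = -206/596 ≈ -0.3456.
%Δp = (74.3 − 34.45)/[(34.45 + 74.3)/2] = 39.85/54.375 ≈ 0.7329.
Arc elasticity E = %Δq/%Δp ≈ -0.3456/0.7329 ≈ -0.47.
|E| < 1: demand is inelastic over this range.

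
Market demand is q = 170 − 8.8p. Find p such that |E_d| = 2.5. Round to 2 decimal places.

Set −bp/(a − bp) = −2.5 ⇒ bp = 2.5(a − bp) ⇒ bp(1+2.5) = 2.5·a.
p = 2.5·170/(8.8·3.5) ≈ 13.80.

13.80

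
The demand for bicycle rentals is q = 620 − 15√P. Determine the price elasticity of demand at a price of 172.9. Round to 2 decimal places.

-0.23

At P = 172.9, q = 422.7628.
dq/dP = −15/(2√P) = −15/(2·13.1491).
Point elasticity E = (dq/dP)·(P/q) = -0.5704 × 172.9/422.7628 ≈ -0.23.
|E| < 1, so demand is inelastic at this price.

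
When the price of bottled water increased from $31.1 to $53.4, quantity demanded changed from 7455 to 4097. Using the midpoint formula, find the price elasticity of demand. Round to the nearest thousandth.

%Δq = (4097 − 7455)/[(7455 + 4097)/2] = -3358/5776 ≈ -0.5814.
%ΔP = (53.4 − 31.1)/[(31.1 + 53.4)/2] = 22.3/42.25 ≈ 0.5278.
Arc elasticity E = %Δq/%ΔP ≈ -0.5814/0.5278 ≈ -1.101.
|E| > 1: demand is elastic over this range.

-1.101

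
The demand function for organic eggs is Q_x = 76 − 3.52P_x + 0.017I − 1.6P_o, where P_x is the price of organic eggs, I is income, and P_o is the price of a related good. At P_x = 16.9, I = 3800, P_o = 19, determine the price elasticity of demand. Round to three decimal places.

-1.173

Evaluating quantity at (P_x, I, P_o) gives Q_x = 76 − 3.52(16.9) + 0.017(3800) − 1.6(19) = 76 − 59.488 + 64.6 − 30.4 = 50.712.
∂Q_x/∂P_x = −3.52, so E_p = (−3.52)·(16.9/50.712) ≈ -1.173.
|E_p| > 1: demand is elastic.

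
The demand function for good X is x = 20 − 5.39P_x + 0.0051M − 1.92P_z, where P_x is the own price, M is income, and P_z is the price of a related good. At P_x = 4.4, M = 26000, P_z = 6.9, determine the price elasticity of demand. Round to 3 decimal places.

-0.205

Evaluating quantity at (P_x, M, P_z) gives x = 20 − 5.39(4.4) + 0.0051(26000) − 1.92(6.9) = 20 − 23.716 + 132.6 − 13.248 = 115.636.
∂x/∂P_x = −5.39, so E_p = (−5.39)·(4.4/115.636) ≈ -0.205.
|E_p| < 1: demand is inelastic.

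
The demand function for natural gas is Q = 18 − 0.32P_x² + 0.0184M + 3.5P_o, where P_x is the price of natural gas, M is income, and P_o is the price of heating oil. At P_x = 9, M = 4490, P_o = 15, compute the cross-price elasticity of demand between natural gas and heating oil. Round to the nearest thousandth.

Evaluating quantity at (P_x, M, P_o) gives Q = 18 − 0.32(9)² + 0.0184(4490) + 3.5(15) = 18 − 25.92 + 82.616 + 52.5 = 127.196.
∂Q/∂P_o = +3.5, so E_xy = 3.5·(15/127.196) ≈ 0.413.
E_xy > 0: the goods are substitutes.

0.413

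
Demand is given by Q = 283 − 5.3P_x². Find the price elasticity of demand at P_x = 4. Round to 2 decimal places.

At P_x = 4, Q = 198.2.
dQ/dP_x = −2·5.3·P_x = −42.4.
Point elasticity E = (dQ/dP_x)·(P_x/Q) = -42.4 × 4/198.2 ≈ -0.86.
|E| < 1, so demand is inelastic at this price.

-0.86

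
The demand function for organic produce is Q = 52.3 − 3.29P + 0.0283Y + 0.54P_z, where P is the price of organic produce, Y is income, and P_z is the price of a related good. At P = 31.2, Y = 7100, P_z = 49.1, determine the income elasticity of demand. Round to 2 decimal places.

1.13

At the given point, Q = 52.3 − 3.29(31.2) + 0.0283(7100) + 0.54(49.1) = 52.3 − 102.648 + 200.93 + 26.514 = 177.096.
∂Q/∂Y = +0.0283, so E_I = 0.0283·(7100/177.096) ≈ 1.13.
E_I > 1: normal good (luxury).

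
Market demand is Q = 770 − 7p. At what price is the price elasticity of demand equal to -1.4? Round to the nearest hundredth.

Set −bp/(a − bp) = −1.4 ⇒ bp = 1.4(a − bp) ⇒ bp(1+1.4) = 1.4·a.
p = 1.4·770/(7·2.4) ≈ 64.17.

64.17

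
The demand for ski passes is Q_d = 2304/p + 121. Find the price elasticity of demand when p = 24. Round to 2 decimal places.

-0.44

At p = 24, Q_d = 217.
dQ_d/dp = −2304/p² = −4.
Point elasticity E = (dQ_d/dp)·(p/Q_d) = -4 × 24/217 ≈ -0.44.
|E| < 1, so demand is inelastic at this price.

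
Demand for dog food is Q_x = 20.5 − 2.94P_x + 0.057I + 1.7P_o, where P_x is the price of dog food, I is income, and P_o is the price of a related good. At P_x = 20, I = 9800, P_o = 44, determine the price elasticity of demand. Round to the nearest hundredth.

-0.10

At the given point, Q_x = 20.5 − 2.94(20) + 0.057(9800) + 1.7(44) = 20.5 − 58.8 + 558.6 + 74.8 = 595.1.
∂Q_x/∂P_x = −2.94, so E_p = (−2.94)·(20/595.1) ≈ -0.10.
|E_p| < 1: demand is inelastic.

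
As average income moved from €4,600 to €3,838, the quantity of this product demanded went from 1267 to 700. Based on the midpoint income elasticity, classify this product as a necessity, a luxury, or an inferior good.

%ΔQ = (700 − 1267)/[(1267+700)/2] = -567/983.5 ≈ -0.5765.
%ΔI = (3,838 − 4,600)/[(4,600+3,838)/2] = -762/4219 ≈ -0.1806.
E_I = %ΔQ/%ΔI ≈ 3.192.
E_I > 1: normal good (luxury).

luxury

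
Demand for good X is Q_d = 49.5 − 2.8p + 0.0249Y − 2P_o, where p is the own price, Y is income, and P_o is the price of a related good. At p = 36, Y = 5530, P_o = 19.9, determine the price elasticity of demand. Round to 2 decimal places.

Substituting, Q_d = 49.5 − 2.8(36) + 0.0249(5530) − 2(19.9) = 49.5 − 100.8 + 137.697 − 39.8 = 46.597.
∂Q_d/∂p = −2.8, so E_p = (−2.8)·(36/46.597) ≈ -2.16.
|E_p| > 1: demand is elastic.

-2.16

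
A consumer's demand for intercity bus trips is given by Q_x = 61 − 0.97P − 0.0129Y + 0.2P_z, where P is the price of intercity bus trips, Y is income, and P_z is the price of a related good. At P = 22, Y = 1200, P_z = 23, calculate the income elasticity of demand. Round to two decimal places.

-0.54

Substituting, Q_x = 61 − 0.97(22) − 0.0129(1200) + 0.2(23) = 61 − 21.34 − 15.48 + 4.6 = 28.78.
∂Q_x/∂Y = −0.0129, so E_I = -0.0129·(1200/28.78) ≈ -0.54.
E_I < 0: inferior good.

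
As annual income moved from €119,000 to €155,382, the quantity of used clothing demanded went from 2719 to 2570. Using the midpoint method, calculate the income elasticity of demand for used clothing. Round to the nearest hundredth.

%ΔQ = (2570 − 2719)/[(2719+2570)/2] = -149/2644.5 ≈ -0.0563.
%ΔI = (155,382 − 119,000)/[(119,000+155,382)/2] = 36382/137191 ≈ 0.2652.
E_I = %ΔQ/%ΔI ≈ -0.21.
E_I < 0: inferior good.

-0.21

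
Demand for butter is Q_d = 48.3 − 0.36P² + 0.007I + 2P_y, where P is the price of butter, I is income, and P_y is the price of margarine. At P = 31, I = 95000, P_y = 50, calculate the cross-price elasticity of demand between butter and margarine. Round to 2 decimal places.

Q_d = 48.3 − 0.36(31)² + 0.007(95000) + 2(50) = 48.3 − 345.96 + 665 + 100 = 467.34.
∂Q_d/∂P_y = +2, so E_xy = 2·(50/467.34) ≈ 0.21.
E_xy > 0: the goods are substitutes.

0.21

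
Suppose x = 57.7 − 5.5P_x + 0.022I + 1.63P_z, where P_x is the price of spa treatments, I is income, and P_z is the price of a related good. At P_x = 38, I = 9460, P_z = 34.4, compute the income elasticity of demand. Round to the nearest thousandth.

1.844

Substituting, x = 57.7 − 5.5(38) + 0.022(9460) + 1.63(34.4) = 57.7 − 209 + 208.12 + 56.072 = 112.892.
∂x/∂I = +0.022, so E_I = 0.022·(9460/112.892) ≈ 1.844.
E_I > 1: normal good (luxury).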